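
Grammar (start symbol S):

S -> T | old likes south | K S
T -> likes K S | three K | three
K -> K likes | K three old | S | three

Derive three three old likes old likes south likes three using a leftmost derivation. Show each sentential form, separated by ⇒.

S ⇒ K S ⇒ K likes S ⇒ S likes S ⇒ K S likes S ⇒ K likes S likes S ⇒ K three old likes S likes S ⇒ three three old likes S likes S ⇒ three three old likes old likes south likes S ⇒ three three old likes old likes south likes T ⇒ three three old likes old likes south likes three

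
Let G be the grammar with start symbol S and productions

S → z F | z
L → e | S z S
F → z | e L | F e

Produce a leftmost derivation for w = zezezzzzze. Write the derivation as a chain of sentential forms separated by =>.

S => zF   [S → z F]
zF => zFe   [F → F e]
zFe => zeLe   [F → e L]
zeLe => zeSzSe   [L → S z S]
zeSzSe => zezFzSe   [S → z F]
zezFzSe => zezeLzSe   [F → e L]
zezeLzSe => zezeSzSzSe   [L → S z S]
zezeSzSzSe => zezezzSzSe   [S → z]
zezezzSzSe => zezezzzzSe   [S → z]
zezezzzzSe => zezezzzzze   [S → z]

S=>zF=>zFe=>zeLe=>zeSzSe=>zezFzSe=>zezeLzSe=>zezeSzSzSe=>zezezzSzSe=>zezezzzzSe=>zezezzzzze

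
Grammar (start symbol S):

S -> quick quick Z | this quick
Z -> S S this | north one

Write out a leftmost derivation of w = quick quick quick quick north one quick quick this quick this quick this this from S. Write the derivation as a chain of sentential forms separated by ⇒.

S ⇒ quick quick Z ⇒ quick quick S S this ⇒ quick quick quick quick Z S this ⇒ quick quick quick quick north one S this ⇒ quick quick quick quick north one quick quick Z this ⇒ quick quick quick quick north one quick quick S S this this ⇒ quick quick quick quick north one quick quick this quick S this this ⇒ quick quick quick quick north one quick quick this quick this quick this this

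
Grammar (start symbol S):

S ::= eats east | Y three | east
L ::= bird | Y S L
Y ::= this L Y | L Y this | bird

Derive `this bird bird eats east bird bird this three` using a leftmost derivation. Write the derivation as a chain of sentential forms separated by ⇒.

S ⇒ Y three   [S ::= Y three]
Y three ⇒ L Y this three   [Y ::= L Y this]
L Y this three ⇒ Y S L Y this three   [L ::= Y S L]
Y S L Y this three ⇒ this L Y S L Y this three   [Y ::= this L Y]
this L Y S L Y this three ⇒ this bird Y S L Y this three   [L ::= bird]
this bird Y S L Y this three ⇒ this bird bird S L Y this three   [Y ::= bird]
this bird bird S L Y this three ⇒ this bird bird eats east L Y this three   [S ::= eats east]
this bird bird eats east L Y this three ⇒ this bird bird eats east bird Y this three   [L ::= bird]
this bird bird eats east bird Y this three ⇒ this bird bird eats east bird bird this three   [Y ::= bird]

S ⇒ Y three ⇒ L Y this three ⇒ Y S L Y this three ⇒ this L Y S L Y this three ⇒ this bird Y S L Y this three ⇒ this bird bird S L Y this three ⇒ this bird bird eats east L Y this three ⇒ this bird bird eats east bird Y this three ⇒ this bird bird eats east bird bird this three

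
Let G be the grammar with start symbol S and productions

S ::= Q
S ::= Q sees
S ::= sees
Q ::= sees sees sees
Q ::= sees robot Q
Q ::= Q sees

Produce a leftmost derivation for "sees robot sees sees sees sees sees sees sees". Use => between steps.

S => Q => Q sees => Q sees sees => sees robot Q sees sees => sees robot Q sees sees sees => sees robot Q sees sees sees sees => sees robot sees sees sees sees sees sees sees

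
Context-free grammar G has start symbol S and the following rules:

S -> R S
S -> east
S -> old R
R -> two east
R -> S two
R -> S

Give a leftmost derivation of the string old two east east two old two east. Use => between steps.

S => old R => old S => old R S => old S two S => old R S two S => old two east S two S => old two east east two S => old two east east two old R => old two east east two old two east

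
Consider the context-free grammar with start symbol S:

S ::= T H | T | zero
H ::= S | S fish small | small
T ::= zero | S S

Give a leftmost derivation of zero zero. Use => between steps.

S => T   [S ::= T]
T => S S   [T ::= S S]
S S => zero S   [S ::= zero]
zero S => zero T   [S ::= T]
zero T => zero zero   [T ::= zero]

S => T => S S => zero S => zero T => zero zero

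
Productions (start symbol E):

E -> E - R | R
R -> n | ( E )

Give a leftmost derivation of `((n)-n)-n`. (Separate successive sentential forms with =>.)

E => E-R   [E -> E - R]
E-R => R-R   [E -> R]
R-R => (E)-R   [R -> ( E )]
(E)-R => (E-R)-R   [E -> E - R]
(E-R)-R => (R-R)-R   [E -> R]
(R-R)-R => ((E)-R)-R   [R -> ( E )]
((E)-R)-R => ((R)-R)-R   [E -> R]
((R)-R)-R => ((n)-R)-R   [R -> n]
((n)-R)-R => ((n)-n)-R   [R -> n]
((n)-n)-R => ((n)-n)-n   [R -> n]

E => E-R => R-R => (E)-R => (E-R)-R => (R-R)-R => ((E)-R)-R => ((R)-R)-R => ((n)-R)-R => ((n)-n)-R => ((n)-n)-n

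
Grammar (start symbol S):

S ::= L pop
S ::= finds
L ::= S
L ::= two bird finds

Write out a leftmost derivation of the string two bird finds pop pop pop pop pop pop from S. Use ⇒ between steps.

S ⇒ L pop ⇒ S pop ⇒ L pop pop ⇒ S pop pop ⇒ L pop pop pop ⇒ S pop pop pop ⇒ L pop pop pop pop ⇒ S pop pop pop pop ⇒ L pop pop pop pop pop ⇒ S pop pop pop pop pop ⇒ L pop pop pop pop pop pop ⇒ two bird finds pop pop pop pop pop pop

S ⇒ L pop   [S ::= L pop]
L pop ⇒ S pop   [L ::= S]
S pop ⇒ L pop pop   [S ::= L pop]
L pop pop ⇒ S pop pop   [L ::= S]
S pop pop ⇒ L pop pop pop   [S ::= L pop]
L pop pop pop ⇒ S pop pop pop   [L ::= S]
S pop pop pop ⇒ L pop pop pop pop   [S ::= L pop]
L pop pop pop pop ⇒ S pop pop pop pop   [L ::= S]
S pop pop pop pop ⇒ L pop pop pop pop pop   [S ::= L pop]
L pop pop pop pop pop ⇒ S pop pop pop pop pop   [L ::= S]
S pop pop pop pop pop ⇒ L pop pop pop pop pop pop   [S ::= L pop]
L pop pop pop pop pop pop ⇒ two bird finds pop pop pop pop pop pop   [L ::= two bird finds]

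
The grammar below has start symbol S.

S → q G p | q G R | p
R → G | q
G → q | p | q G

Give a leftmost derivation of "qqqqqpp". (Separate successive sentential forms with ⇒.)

S ⇒ qGp   [S → q G p]
qGp ⇒ qqGp   [G → q G]
qqGp ⇒ qqqGp   [G → q G]
qqqGp ⇒ qqqqGp   [G → q G]
qqqqGp ⇒ qqqqqGp   [G → q G]
qqqqqGp ⇒ qqqqqpp   [G → p]

S ⇒ qGp ⇒ qqGp ⇒ qqqGp ⇒ qqqqGp ⇒ qqqqqGp ⇒ qqqqqpp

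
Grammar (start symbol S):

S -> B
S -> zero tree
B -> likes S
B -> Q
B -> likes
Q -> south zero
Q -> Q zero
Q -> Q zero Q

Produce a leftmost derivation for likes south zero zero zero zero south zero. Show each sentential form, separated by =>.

S => B   [S -> B]
B => likes S   [B -> likes S]
likes S => likes B   [S -> B]
likes B => likes Q   [B -> Q]
likes Q => likes Q zero Q   [Q -> Q zero Q]
likes Q zero Q => likes Q zero zero Q   [Q -> Q zero]
likes Q zero zero Q => likes Q zero zero zero Q   [Q -> Q zero]
likes Q zero zero zero Q => likes south zero zero zero zero Q   [Q -> south zero]
likes south zero zero zero zero Q => likes south zero zero zero zero south zero   [Q -> south zero]

S => B => likes S => likes B => likes Q => likes Q zero Q => likes Q zero zero Q => likes Q zero zero zero Q => likes south zero zero zero zero Q => likes south zero zero zero zero south zero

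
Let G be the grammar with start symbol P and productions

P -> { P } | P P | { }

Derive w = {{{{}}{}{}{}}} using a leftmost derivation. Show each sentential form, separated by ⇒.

P ⇒ {P} ⇒ {{P}} ⇒ {{PP}} ⇒ {{PPP}} ⇒ {{PPPP}} ⇒ {{{P}PPP}} ⇒ {{{{}}PPP}} ⇒ {{{{}}{}PP}} ⇒ {{{{}}{}{}P}} ⇒ {{{{}}{}{}{}}}

P ⇒ {P}   [P -> { P }]
{P} ⇒ {{P}}   [P -> { P }]
{{P}} ⇒ {{PP}}   [P -> P P]
{{PP}} ⇒ {{PPP}}   [P -> P P]
{{PPP}} ⇒ {{PPPP}}   [P -> P P]
{{PPPP}} ⇒ {{{P}PPP}}   [P -> { P }]
{{{P}PPP}} ⇒ {{{{}}PPP}}   [P -> { }]
{{{{}}PPP}} ⇒ {{{{}}{}PP}}   [P -> { }]
{{{{}}{}PP}} ⇒ {{{{}}{}{}P}}   [P -> { }]
{{{{}}{}{}P}} ⇒ {{{{}}{}{}{}}}   [P -> { }]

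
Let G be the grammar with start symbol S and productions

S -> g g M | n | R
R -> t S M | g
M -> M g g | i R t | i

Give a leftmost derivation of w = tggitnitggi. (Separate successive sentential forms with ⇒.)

S ⇒ R ⇒ tSM ⇒ tggMM ⇒ tggMggM ⇒ tggiRtggM ⇒ tggitSMtggM ⇒ tggitnMtggM ⇒ tggitnitggM ⇒ tggitnitggi

S ⇒ R   [S -> R]
R ⇒ tSM   [R -> t S M]
tSM ⇒ tggMM   [S -> g g M]
tggMM ⇒ tggMggM   [M -> M g g]
tggMggM ⇒ tggiRtggM   [M -> i R t]
tggiRtggM ⇒ tggitSMtggM   [R -> t S M]
tggitSMtggM ⇒ tggitnMtggM   [S -> n]
tggitnMtggM ⇒ tggitnitggM   [M -> i]
tggitnitggM ⇒ tggitnitggi   [M -> i]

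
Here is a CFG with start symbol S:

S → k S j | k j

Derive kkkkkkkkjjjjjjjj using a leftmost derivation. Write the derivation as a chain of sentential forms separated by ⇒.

S⇒kSj⇒kkSjj⇒kkkSjjj⇒kkkkSjjjj⇒kkkkkSjjjjj⇒kkkkkkSjjjjjj⇒kkkkkkkSjjjjjjj⇒kkkkkkkkjjjjjjjj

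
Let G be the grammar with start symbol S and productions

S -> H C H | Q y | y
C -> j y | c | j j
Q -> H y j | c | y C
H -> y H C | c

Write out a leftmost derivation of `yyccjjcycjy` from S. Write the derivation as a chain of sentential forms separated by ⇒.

S ⇒ HCH   [S -> H C H]
HCH ⇒ yHCCH   [H -> y H C]
yHCCH ⇒ yyHCCCH   [H -> y H C]
yyHCCCH ⇒ yycCCCH   [H -> c]
yycCCCH ⇒ yyccCCH   [C -> c]
yyccCCH ⇒ yyccjjCH   [C -> j j]
yyccjjCH ⇒ yyccjjcH   [C -> c]
yyccjjcH ⇒ yyccjjcyHC   [H -> y H C]
yyccjjcyHC ⇒ yyccjjcycC   [H -> c]
yyccjjcycC ⇒ yyccjjcycjy   [C -> j y]

S⇒HCH⇒yHCCH⇒yyHCCCH⇒yycCCCH⇒yyccCCH⇒yyccjjCH⇒yyccjjcH⇒yyccjjcyHC⇒yyccjjcycC⇒yyccjjcycjy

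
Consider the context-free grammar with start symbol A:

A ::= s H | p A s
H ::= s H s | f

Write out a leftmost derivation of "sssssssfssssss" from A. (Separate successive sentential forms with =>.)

A => sH => ssHs => sssHss => ssssHsss => sssssHssss => ssssssHsssss => sssssssHssssss => sssssssfssssss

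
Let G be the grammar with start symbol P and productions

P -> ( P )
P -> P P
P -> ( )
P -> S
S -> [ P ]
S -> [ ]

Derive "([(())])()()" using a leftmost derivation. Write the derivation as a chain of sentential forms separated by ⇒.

P ⇒ PP   [P -> P P]
PP ⇒ (P)P   [P -> ( P )]
(P)P ⇒ (S)P   [P -> S]
(S)P ⇒ ([P])P   [S -> [ P ]]
([P])P ⇒ ([(P)])P   [P -> ( P )]
([(P)])P ⇒ ([(())])P   [P -> ( )]
([(())])P ⇒ ([(())])PP   [P -> P P]
([(())])PP ⇒ ([(())])()P   [P -> ( )]
([(())])()P ⇒ ([(())])()()   [P -> ( )]

P⇒PP⇒(P)P⇒(S)P⇒([P])P⇒([(P)])P⇒([(())])P⇒([(())])PP⇒([(())])()P⇒([(())])()()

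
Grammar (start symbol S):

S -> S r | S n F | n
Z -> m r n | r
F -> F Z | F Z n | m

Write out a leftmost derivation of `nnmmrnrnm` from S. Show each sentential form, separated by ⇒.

S⇒SnF⇒SnFnF⇒nnFnF⇒nnFZnF⇒nnFZZnF⇒nnmZZnF⇒nnmmrnZnF⇒nnmmrnrnF⇒nnmmrnrnm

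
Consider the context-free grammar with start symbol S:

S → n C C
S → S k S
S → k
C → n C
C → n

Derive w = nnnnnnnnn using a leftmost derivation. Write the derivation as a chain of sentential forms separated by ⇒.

S⇒nCC⇒nnCC⇒nnnCC⇒nnnnCC⇒nnnnnCC⇒nnnnnnCC⇒nnnnnnnC⇒nnnnnnnnC⇒nnnnnnnnn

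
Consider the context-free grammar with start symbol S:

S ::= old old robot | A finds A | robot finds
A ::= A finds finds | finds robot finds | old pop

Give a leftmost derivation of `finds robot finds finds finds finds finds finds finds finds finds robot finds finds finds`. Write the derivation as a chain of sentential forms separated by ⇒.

S ⇒ A finds A   [S ::= A finds A]
A finds A ⇒ A finds finds finds A   [A ::= A finds finds]
A finds finds finds A ⇒ A finds finds finds finds finds A   [A ::= A finds finds]
A finds finds finds finds finds A ⇒ A finds finds finds finds finds finds finds A   [A ::= A finds finds]
A finds finds finds finds finds finds finds A ⇒ finds robot finds finds finds finds finds finds finds finds A   [A ::= finds robot finds]
finds robot finds finds finds finds finds finds finds finds A ⇒ finds robot finds finds finds finds finds finds finds finds A finds finds   [A ::= A finds finds]
finds robot finds finds finds finds finds finds finds finds A finds finds ⇒ finds robot finds finds finds finds finds finds finds finds finds robot finds finds finds   [A ::= finds robot finds]

S ⇒ A finds A ⇒ A finds finds finds A ⇒ A finds finds finds finds finds A ⇒ A finds finds finds finds finds finds finds A ⇒ finds robot finds finds finds finds finds finds finds finds A ⇒ finds robot finds finds finds finds finds finds finds finds A finds finds ⇒ finds robot finds finds finds finds finds finds finds finds finds robot finds finds finds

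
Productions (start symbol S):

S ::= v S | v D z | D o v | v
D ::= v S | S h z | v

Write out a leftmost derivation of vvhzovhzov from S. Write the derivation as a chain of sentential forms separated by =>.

S => vS => vDov => vShzov => vDovhzov => vShzovhzov => vvhzovhzov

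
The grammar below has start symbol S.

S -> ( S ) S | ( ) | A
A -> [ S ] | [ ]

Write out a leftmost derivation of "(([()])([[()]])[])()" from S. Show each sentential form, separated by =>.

S => (S)S => ((S)S)S => ((A)S)S => (([S])S)S => (([()])S)S => (([()])(S)S)S => (([()])(A)S)S => (([()])([S])S)S => (([()])([A])S)S => (([()])([[S]])S)S => (([()])([[()]])S)S => (([()])([[()]])A)S => (([()])([[()]])[])S => (([()])([[()]])[])()

S => (S)S   [S -> ( S ) S]
(S)S => ((S)S)S   [S -> ( S ) S]
((S)S)S => ((A)S)S   [S -> A]
((A)S)S => (([S])S)S   [A -> [ S ]]
(([S])S)S => (([()])S)S   [S -> ( )]
(([()])S)S => (([()])(S)S)S   [S -> ( S ) S]
(([()])(S)S)S => (([()])(A)S)S   [S -> A]
(([()])(A)S)S => (([()])([S])S)S   [A -> [ S ]]
(([()])([S])S)S => (([()])([A])S)S   [S -> A]
(([()])([A])S)S => (([()])([[S]])S)S   [A -> [ S ]]
(([()])([[S]])S)S => (([()])([[()]])S)S   [S -> ( )]
(([()])([[()]])S)S => (([()])([[()]])A)S   [S -> A]
(([()])([[()]])A)S => (([()])([[()]])[])S   [A -> [ ]]
(([()])([[()]])[])S => (([()])([[()]])[])()   [S -> ( )]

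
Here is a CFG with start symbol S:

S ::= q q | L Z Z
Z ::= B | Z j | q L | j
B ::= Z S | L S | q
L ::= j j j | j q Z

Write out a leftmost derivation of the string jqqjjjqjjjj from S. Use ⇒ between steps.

S ⇒ LZZ ⇒ jqZZZ ⇒ jqqLZZ ⇒ jqqjjjZZ ⇒ jqqjjjZjZ ⇒ jqqjjjZjjZ ⇒ jqqjjjZjjjZ ⇒ jqqjjjBjjjZ ⇒ jqqjjjqjjjZ ⇒ jqqjjjqjjjj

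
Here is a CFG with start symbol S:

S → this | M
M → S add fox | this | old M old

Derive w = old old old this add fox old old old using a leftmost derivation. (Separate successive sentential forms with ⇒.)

S ⇒ M ⇒ old M old ⇒ old old M old old ⇒ old old old M old old old ⇒ old old old S add fox old old old ⇒ old old old this add fox old old old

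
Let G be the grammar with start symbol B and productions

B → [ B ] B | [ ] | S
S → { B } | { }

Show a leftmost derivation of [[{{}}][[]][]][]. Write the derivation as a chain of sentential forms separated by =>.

B => [B]B => [[B]B]B => [[S]B]B => [[{B}]B]B => [[{S}]B]B => [[{{}}]B]B => [[{{}}][B]B]B => [[{{}}][[]]B]B => [[{{}}][[]][]]B => [[{{}}][[]][]][]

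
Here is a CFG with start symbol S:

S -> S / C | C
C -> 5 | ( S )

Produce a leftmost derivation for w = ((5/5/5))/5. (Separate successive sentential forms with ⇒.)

S ⇒ S/C   [S -> S / C]
S/C ⇒ C/C   [S -> C]
C/C ⇒ (S)/C   [C -> ( S )]
(S)/C ⇒ (C)/C   [S -> C]
(C)/C ⇒ ((S))/C   [C -> ( S )]
((S))/C ⇒ ((S/C))/C   [S -> S / C]
((S/C))/C ⇒ ((S/C/C))/C   [S -> S / C]
((S/C/C))/C ⇒ ((C/C/C))/C   [S -> C]
((C/C/C))/C ⇒ ((5/C/C))/C   [C -> 5]
((5/C/C))/C ⇒ ((5/5/C))/C   [C -> 5]
((5/5/C))/C ⇒ ((5/5/5))/C   [C -> 5]
((5/5/5))/C ⇒ ((5/5/5))/5   [C -> 5]

S⇒S/C⇒C/C⇒(S)/C⇒(C)/C⇒((S))/C⇒((S/C))/C⇒((S/C/C))/C⇒((C/C/C))/C⇒((5/C/C))/C⇒((5/5/C))/C⇒((5/5/5))/C⇒((5/5/5))/5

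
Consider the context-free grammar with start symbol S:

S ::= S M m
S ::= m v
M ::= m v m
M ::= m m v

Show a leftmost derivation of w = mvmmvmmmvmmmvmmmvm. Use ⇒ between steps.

S ⇒ SMm   [S ::= S M m]
SMm ⇒ SMmMm   [S ::= S M m]
SMmMm ⇒ SMmMmMm   [S ::= S M m]
SMmMmMm ⇒ SMmMmMmMm   [S ::= S M m]
SMmMmMmMm ⇒ mvMmMmMmMm   [S ::= m v]
mvMmMmMmMm ⇒ mvmmvmMmMmMm   [M ::= m m v]
mvmmvmMmMmMm ⇒ mvmmvmmmvmMmMm   [M ::= m m v]
mvmmvmmmvmMmMm ⇒ mvmmvmmmvmmmvmMm   [M ::= m m v]
mvmmvmmmvmmmvmMm ⇒ mvmmvmmmvmmmvmmmvm   [M ::= m m v]

S ⇒ SMm ⇒ SMmMm ⇒ SMmMmMm ⇒ SMmMmMmMm ⇒ mvMmMmMmMm ⇒ mvmmvmMmMmMm ⇒ mvmmvmmmvmMmMm ⇒ mvmmvmmmvmmmvmMm ⇒ mvmmvmmmvmmmvmmmvm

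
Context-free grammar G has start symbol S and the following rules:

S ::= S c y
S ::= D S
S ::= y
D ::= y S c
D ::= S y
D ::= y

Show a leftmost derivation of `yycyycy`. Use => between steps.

S=>DS=>yScS=>yycS=>yycScy=>yycDScy=>yycyScy=>yycyycy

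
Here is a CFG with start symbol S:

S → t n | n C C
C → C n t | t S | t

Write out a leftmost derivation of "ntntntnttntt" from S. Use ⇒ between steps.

S⇒nCC⇒nCntC⇒nCntntC⇒nCntntntC⇒ntntntntC⇒ntntntnttS⇒ntntntnttnCC⇒ntntntnttntC⇒ntntntnttntt

S ⇒ nCC   [S → n C C]
nCC ⇒ nCntC   [C → C n t]
nCntC ⇒ nCntntC   [C → C n t]
nCntntC ⇒ nCntntntC   [C → C n t]
nCntntntC ⇒ ntntntntC   [C → t]
ntntntntC ⇒ ntntntnttS   [C → t S]
ntntntnttS ⇒ ntntntnttnCC   [S → n C C]
ntntntnttnCC ⇒ ntntntnttntC   [C → t]
ntntntnttntC ⇒ ntntntnttntt   [C → t]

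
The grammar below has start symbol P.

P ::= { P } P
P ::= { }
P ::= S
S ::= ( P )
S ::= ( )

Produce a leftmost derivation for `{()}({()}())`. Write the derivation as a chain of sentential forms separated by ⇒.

P ⇒ {P}P   [P ::= { P } P]
{P}P ⇒ {S}P   [P ::= S]
{S}P ⇒ {()}P   [S ::= ( )]
{()}P ⇒ {()}S   [P ::= S]
{()}S ⇒ {()}(P)   [S ::= ( P )]
{()}(P) ⇒ {()}({P}P)   [P ::= { P } P]
{()}({P}P) ⇒ {()}({S}P)   [P ::= S]
{()}({S}P) ⇒ {()}({()}P)   [S ::= ( )]
{()}({()}P) ⇒ {()}({()}S)   [P ::= S]
{()}({()}S) ⇒ {()}({()}())   [S ::= ( )]

P ⇒ {P}P ⇒ {S}P ⇒ {()}P ⇒ {()}S ⇒ {()}(P) ⇒ {()}({P}P) ⇒ {()}({S}P) ⇒ {()}({()}P) ⇒ {()}({()}S) ⇒ {()}({()}())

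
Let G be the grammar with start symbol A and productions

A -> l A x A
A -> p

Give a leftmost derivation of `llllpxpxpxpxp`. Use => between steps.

A => lAxA => llAxAxA => lllAxAxAxA => llllAxAxAxAxA => llllpxAxAxAxA => llllpxpxAxAxA => llllpxpxpxAxA => llllpxpxpxpxA => llllpxpxpxpxp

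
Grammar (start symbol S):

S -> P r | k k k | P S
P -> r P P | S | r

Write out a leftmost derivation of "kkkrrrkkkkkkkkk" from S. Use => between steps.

S=>PS=>SS=>PSS=>SSS=>kkkSS=>kkkPSS=>kkkSSS=>kkkPSSS=>kkkrPPSSS=>kkkrrPSSS=>kkkrrrSSS=>kkkrrrkkkSS=>kkkrrrkkkkkkS=>kkkrrrkkkkkkkkk

S => PS   [S -> P S]
PS => SS   [P -> S]
SS => PSS   [S -> P S]
PSS => SSS   [P -> S]
SSS => kkkSS   [S -> k k k]
kkkSS => kkkPSS   [S -> P S]
kkkPSS => kkkSSS   [P -> S]
kkkSSS => kkkPSSS   [S -> P S]
kkkPSSS => kkkrPPSSS   [P -> r P P]
kkkrPPSSS => kkkrrPSSS   [P -> r]
kkkrrPSSS => kkkrrrSSS   [P -> r]
kkkrrrSSS => kkkrrrkkkSS   [S -> k k k]
kkkrrrkkkSS => kkkrrrkkkkkkS   [S -> k k k]
kkkrrrkkkkkkS => kkkrrrkkkkkkkkk   [S -> k k k]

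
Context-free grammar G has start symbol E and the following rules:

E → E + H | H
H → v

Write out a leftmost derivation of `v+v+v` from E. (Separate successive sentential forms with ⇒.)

E⇒E+H⇒E+H+H⇒H+H+H⇒v+H+H⇒v+v+H⇒v+v+v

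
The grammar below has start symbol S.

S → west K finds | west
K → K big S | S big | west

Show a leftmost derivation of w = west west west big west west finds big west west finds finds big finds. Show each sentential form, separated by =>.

S => west K finds => west S big finds => west west K finds big finds => west west K big S finds big finds => west west K big S big S finds big finds => west west west big S big S finds big finds => west west west big west K finds big S finds big finds => west west west big west west finds big S finds big finds => west west west big west west finds big west K finds finds big finds => west west west big west west finds big west west finds finds big finds

S => west K finds   [S → west K finds]
west K finds => west S big finds   [K → S big]
west S big finds => west west K finds big finds   [S → west K finds]
west west K finds big finds => west west K big S finds big finds   [K → K big S]
west west K big S finds big finds => west west K big S big S finds big finds   [K → K big S]
west west K big S big S finds big finds => west west west big S big S finds big finds   [K → west]
west west west big S big S finds big finds => west west west big west K finds big S finds big finds   [S → west K finds]
west west west big west K finds big S finds big finds => west west west big west west finds big S finds big finds   [K → west]
west west west big west west finds big S finds big finds => west west west big west west finds big west K finds finds big finds   [S → west K finds]
west west west big west west finds big west K finds finds big finds => west west west big west west finds big west west finds finds big finds   [K → west]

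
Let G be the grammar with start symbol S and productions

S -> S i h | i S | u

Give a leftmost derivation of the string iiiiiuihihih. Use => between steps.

S => iS => iiS => iiiS => iiiSih => iiiSihih => iiiSihihih => iiiiSihihih => iiiiiSihihih => iiiiiuihihih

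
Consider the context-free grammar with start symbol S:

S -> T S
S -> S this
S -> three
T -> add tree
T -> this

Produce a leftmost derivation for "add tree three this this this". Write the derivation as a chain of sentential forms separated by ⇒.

S ⇒ T S ⇒ add tree S ⇒ add tree S this ⇒ add tree S this this ⇒ add tree S this this this ⇒ add tree three this this this

S ⇒ T S   [S -> T S]
T S ⇒ add tree S   [T -> add tree]
add tree S ⇒ add tree S this   [S -> S this]
add tree S this ⇒ add tree S this this   [S -> S this]
add tree S this this ⇒ add tree S this this this   [S -> S this]
add tree S this this this ⇒ add tree three this this this   [S -> three]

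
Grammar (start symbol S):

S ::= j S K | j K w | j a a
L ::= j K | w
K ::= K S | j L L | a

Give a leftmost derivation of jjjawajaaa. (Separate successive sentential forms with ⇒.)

S⇒jSK⇒jjSKK⇒jjjKwKK⇒jjjawKK⇒jjjawKSK⇒jjjawaSK⇒jjjawajaaK⇒jjjawajaaa

S ⇒ jSK   [S ::= j S K]
jSK ⇒ jjSKK   [S ::= j S K]
jjSKK ⇒ jjjKwKK   [S ::= j K w]
jjjKwKK ⇒ jjjawKK   [K ::= a]
jjjawKK ⇒ jjjawKSK   [K ::= K S]
jjjawKSK ⇒ jjjawaSK   [K ::= a]
jjjawaSK ⇒ jjjawajaaK   [S ::= j a a]
jjjawajaaK ⇒ jjjawajaaa   [K ::= a]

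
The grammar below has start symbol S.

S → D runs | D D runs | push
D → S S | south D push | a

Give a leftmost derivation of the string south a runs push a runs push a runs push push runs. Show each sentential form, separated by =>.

S => D runs   [S → D runs]
D runs => south D push runs   [D → south D push]
south D push runs => south S S push runs   [D → S S]
south S S push runs => south D D runs S push runs   [S → D D runs]
south D D runs S push runs => south S S D runs S push runs   [D → S S]
south S S D runs S push runs => south D D runs S D runs S push runs   [S → D D runs]
south D D runs S D runs S push runs => south S S D runs S D runs S push runs   [D → S S]
south S S D runs S D runs S push runs => south D runs S D runs S D runs S push runs   [S → D runs]
south D runs S D runs S D runs S push runs => south a runs S D runs S D runs S push runs   [D → a]
south a runs S D runs S D runs S push runs => south a runs push D runs S D runs S push runs   [S → push]
south a runs push D runs S D runs S push runs => south a runs push a runs S D runs S push runs   [D → a]
south a runs push a runs S D runs S push runs => south a runs push a runs push D runs S push runs   [S → push]
south a runs push a runs push D runs S push runs => south a runs push a runs push a runs S push runs   [D → a]
south a runs push a runs push a runs S push runs => south a runs push a runs push a runs push push runs   [S → push]

S => D runs => south D push runs => south S S push runs => south D D runs S push runs => south S S D runs S push runs => south D D runs S D runs S push runs => south S S D runs S D runs S push runs => south D runs S D runs S D runs S push runs => south a runs S D runs S D runs S push runs => south a runs push D runs S D runs S push runs => south a runs push a runs S D runs S push runs => south a runs push a runs push D runs S push runs => south a runs push a runs push a runs S push runs => south a runs push a runs push a runs push push runs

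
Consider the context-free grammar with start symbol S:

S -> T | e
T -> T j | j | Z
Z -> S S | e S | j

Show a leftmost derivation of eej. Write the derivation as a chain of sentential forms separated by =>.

S => T   [S -> T]
T => Z   [T -> Z]
Z => eS   [Z -> e S]
eS => eT   [S -> T]
eT => eZ   [T -> Z]
eZ => eeS   [Z -> e S]
eeS => eeT   [S -> T]
eeT => eej   [T -> j]

S=>T=>Z=>eS=>eT=>eZ=>eeS=>eeT=>eej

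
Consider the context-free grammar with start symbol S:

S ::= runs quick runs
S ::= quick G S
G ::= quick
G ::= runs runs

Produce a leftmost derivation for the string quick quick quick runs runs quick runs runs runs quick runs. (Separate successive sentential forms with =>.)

S => quick G S => quick quick S => quick quick quick G S => quick quick quick runs runs S => quick quick quick runs runs quick G S => quick quick quick runs runs quick runs runs S => quick quick quick runs runs quick runs runs runs quick runs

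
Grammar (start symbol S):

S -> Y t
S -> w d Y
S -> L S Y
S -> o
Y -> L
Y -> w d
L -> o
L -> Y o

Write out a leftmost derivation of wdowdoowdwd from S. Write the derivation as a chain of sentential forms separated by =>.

S=>LSY=>YoSY=>wdoSY=>wdoLSYY=>wdoYoSYY=>wdowdoSYY=>wdowdooYY=>wdowdoowdY=>wdowdoowdwd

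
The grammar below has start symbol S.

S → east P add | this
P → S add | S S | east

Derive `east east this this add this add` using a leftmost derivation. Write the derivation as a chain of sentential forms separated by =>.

S => east P add   [S → east P add]
east P add => east S S add   [P → S S]
east S S add => east east P add S add   [S → east P add]
east east P add S add => east east S S add S add   [P → S S]
east east S S add S add => east east this S add S add   [S → this]
east east this S add S add => east east this this add S add   [S → this]
east east this this add S add => east east this this add this add   [S → this]

S => east P add => east S S add => east east P add S add => east east S S add S add => east east this S add S add => east east this this add S add => east east this this add this add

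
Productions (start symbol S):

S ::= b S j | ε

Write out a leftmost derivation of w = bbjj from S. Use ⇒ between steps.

S ⇒ bSj ⇒ bbSjj ⇒ bbjj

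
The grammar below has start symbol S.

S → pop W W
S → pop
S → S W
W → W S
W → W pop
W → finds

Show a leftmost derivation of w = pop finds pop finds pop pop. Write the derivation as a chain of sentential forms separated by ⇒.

S ⇒ S W ⇒ pop W ⇒ pop W pop ⇒ pop W pop pop ⇒ pop W S pop pop ⇒ pop finds S pop pop ⇒ pop finds S W pop pop ⇒ pop finds pop W pop pop ⇒ pop finds pop finds pop pop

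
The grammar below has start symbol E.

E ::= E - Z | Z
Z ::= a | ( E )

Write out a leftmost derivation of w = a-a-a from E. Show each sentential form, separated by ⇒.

E⇒E-Z⇒E-Z-Z⇒Z-Z-Z⇒a-Z-Z⇒a-a-Z⇒a-a-a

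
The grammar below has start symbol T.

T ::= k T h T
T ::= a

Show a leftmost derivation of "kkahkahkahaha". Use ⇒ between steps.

T⇒kThT⇒kkThThT⇒kkahThT⇒kkahkThThT⇒kkahkahThT⇒kkahkahkThThT⇒kkahkahkahThT⇒kkahkahkahahT⇒kkahkahkahaha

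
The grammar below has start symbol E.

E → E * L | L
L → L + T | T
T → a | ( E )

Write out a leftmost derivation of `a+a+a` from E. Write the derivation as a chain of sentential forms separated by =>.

E=>L=>L+T=>L+T+T=>T+T+T=>a+T+T=>a+a+T=>a+a+a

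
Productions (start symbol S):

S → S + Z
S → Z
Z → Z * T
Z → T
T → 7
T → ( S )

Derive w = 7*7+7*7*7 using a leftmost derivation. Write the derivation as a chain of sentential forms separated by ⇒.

S ⇒ S+Z   [S → S + Z]
S+Z ⇒ Z+Z   [S → Z]
Z+Z ⇒ Z*T+Z   [Z → Z * T]
Z*T+Z ⇒ T*T+Z   [Z → T]
T*T+Z ⇒ 7*T+Z   [T → 7]
7*T+Z ⇒ 7*7+Z   [T → 7]
7*7+Z ⇒ 7*7+Z*T   [Z → Z * T]
7*7+Z*T ⇒ 7*7+Z*T*T   [Z → Z * T]
7*7+Z*T*T ⇒ 7*7+T*T*T   [Z → T]
7*7+T*T*T ⇒ 7*7+7*T*T   [T → 7]
7*7+7*T*T ⇒ 7*7+7*7*T   [T → 7]
7*7+7*7*T ⇒ 7*7+7*7*7   [T → 7]

S ⇒ S+Z ⇒ Z+Z ⇒ Z*T+Z ⇒ T*T+Z ⇒ 7*T+Z ⇒ 7*7+Z ⇒ 7*7+Z*T ⇒ 7*7+Z*T*T ⇒ 7*7+T*T*T ⇒ 7*7+7*T*T ⇒ 7*7+7*7*T ⇒ 7*7+7*7*7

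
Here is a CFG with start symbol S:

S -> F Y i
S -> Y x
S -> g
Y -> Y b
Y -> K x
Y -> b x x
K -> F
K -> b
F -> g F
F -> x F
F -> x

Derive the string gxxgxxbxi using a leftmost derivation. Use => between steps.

S => FYi   [S -> F Y i]
FYi => gFYi   [F -> g F]
gFYi => gxFYi   [F -> x F]
gxFYi => gxxFYi   [F -> x F]
gxxFYi => gxxgFYi   [F -> g F]
gxxgFYi => gxxgxFYi   [F -> x F]
gxxgxFYi => gxxgxxYi   [F -> x]
gxxgxxYi => gxxgxxKxi   [Y -> K x]
gxxgxxKxi => gxxgxxbxi   [K -> b]

S => FYi => gFYi => gxFYi => gxxFYi => gxxgFYi => gxxgxFYi => gxxgxxYi => gxxgxxKxi => gxxgxxbxi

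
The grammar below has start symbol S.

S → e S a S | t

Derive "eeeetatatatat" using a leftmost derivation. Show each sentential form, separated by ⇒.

S ⇒ eSaS ⇒ eeSaSaS ⇒ eeeSaSaSaS ⇒ eeeeSaSaSaSaS ⇒ eeeetaSaSaSaS ⇒ eeeetataSaSaS ⇒ eeeetatataSaS ⇒ eeeetatatataS ⇒ eeeetatatatat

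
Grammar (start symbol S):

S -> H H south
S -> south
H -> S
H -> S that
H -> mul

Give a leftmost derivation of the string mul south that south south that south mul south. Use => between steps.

S => H H south => S H south => H H south H south => mul H south H south => mul S that south H south => mul H H south that south H south => mul S that H south that south H south => mul south that H south that south H south => mul south that S south that south H south => mul south that south south that south H south => mul south that south south that south mul south

S => H H south   [S -> H H south]
H H south => S H south   [H -> S]
S H south => H H south H south   [S -> H H south]
H H south H south => mul H south H south   [H -> mul]
mul H south H south => mul S that south H south   [H -> S that]
mul S that south H south => mul H H south that south H south   [S -> H H south]
mul H H south that south H south => mul S that H south that south H south   [H -> S that]
mul S that H south that south H south => mul south that H south that south H south   [S -> south]
mul south that H south that south H south => mul south that S south that south H south   [H -> S]
mul south that S south that south H south => mul south that south south that south H south   [S -> south]
mul south that south south that south H south => mul south that south south that south mul south   [H -> mul]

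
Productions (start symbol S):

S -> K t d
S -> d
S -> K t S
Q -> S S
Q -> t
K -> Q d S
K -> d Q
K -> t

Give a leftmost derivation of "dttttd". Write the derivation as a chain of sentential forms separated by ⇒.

S ⇒ KtS   [S -> K t S]
KtS ⇒ dQtS   [K -> d Q]
dQtS ⇒ dttS   [Q -> t]
dttS ⇒ dttKtd   [S -> K t d]
dttKtd ⇒ dttttd   [K -> t]

S ⇒ KtS ⇒ dQtS ⇒ dttS ⇒ dttKtd ⇒ dttttd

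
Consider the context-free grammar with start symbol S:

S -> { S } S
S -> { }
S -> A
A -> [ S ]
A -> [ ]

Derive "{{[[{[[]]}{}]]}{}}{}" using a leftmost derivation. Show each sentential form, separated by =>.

S => {S}S => {{S}S}S => {{A}S}S => {{[S]}S}S => {{[A]}S}S => {{[[S]]}S}S => {{[[{S}S]]}S}S => {{[[{A}S]]}S}S => {{[[{[S]}S]]}S}S => {{[[{[A]}S]]}S}S => {{[[{[[]]}S]]}S}S => {{[[{[[]]}{}]]}S}S => {{[[{[[]]}{}]]}{}}S => {{[[{[[]]}{}]]}{}}{}

S => {S}S   [S -> { S } S]
{S}S => {{S}S}S   [S -> { S } S]
{{S}S}S => {{A}S}S   [S -> A]
{{A}S}S => {{[S]}S}S   [A -> [ S ]]
{{[S]}S}S => {{[A]}S}S   [S -> A]
{{[A]}S}S => {{[[S]]}S}S   [A -> [ S ]]
{{[[S]]}S}S => {{[[{S}S]]}S}S   [S -> { S } S]
{{[[{S}S]]}S}S => {{[[{A}S]]}S}S   [S -> A]
{{[[{A}S]]}S}S => {{[[{[S]}S]]}S}S   [A -> [ S ]]
{{[[{[S]}S]]}S}S => {{[[{[A]}S]]}S}S   [S -> A]
{{[[{[A]}S]]}S}S => {{[[{[[]]}S]]}S}S   [A -> [ ]]
{{[[{[[]]}S]]}S}S => {{[[{[[]]}{}]]}S}S   [S -> { }]
{{[[{[[]]}{}]]}S}S => {{[[{[[]]}{}]]}{}}S   [S -> { }]
{{[[{[[]]}{}]]}{}}S => {{[[{[[]]}{}]]}{}}{}   [S -> { }]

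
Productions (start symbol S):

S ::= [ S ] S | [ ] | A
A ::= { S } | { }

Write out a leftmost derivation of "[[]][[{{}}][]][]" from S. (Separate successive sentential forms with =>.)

S => [S]S => [[]]S => [[]][S]S => [[]][[S]S]S => [[]][[A]S]S => [[]][[{S}]S]S => [[]][[{A}]S]S => [[]][[{{}}]S]S => [[]][[{{}}][]]S => [[]][[{{}}][]][]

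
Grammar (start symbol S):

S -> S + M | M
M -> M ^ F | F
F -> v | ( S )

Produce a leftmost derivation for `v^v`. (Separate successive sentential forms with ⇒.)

S ⇒ M ⇒ M^F ⇒ F^F ⇒ v^F ⇒ v^v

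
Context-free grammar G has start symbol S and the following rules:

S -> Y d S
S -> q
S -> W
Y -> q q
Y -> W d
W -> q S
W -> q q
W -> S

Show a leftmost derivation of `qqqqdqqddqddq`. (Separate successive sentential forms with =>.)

S=>YdS=>WddS=>qSddS=>qYdSddS=>qWddSddS=>qqSddSddS=>qqYdSddSddS=>qqqqdSddSddS=>qqqqdWddSddS=>qqqqdqqddSddS=>qqqqdqqddqddS=>qqqqdqqddqddq

S => YdS   [S -> Y d S]
YdS => WddS   [Y -> W d]
WddS => qSddS   [W -> q S]
qSddS => qYdSddS   [S -> Y d S]
qYdSddS => qWddSddS   [Y -> W d]
qWddSddS => qqSddSddS   [W -> q S]
qqSddSddS => qqYdSddSddS   [S -> Y d S]
qqYdSddSddS => qqqqdSddSddS   [Y -> q q]
qqqqdSddSddS => qqqqdWddSddS   [S -> W]
qqqqdWddSddS => qqqqdqqddSddS   [W -> q q]
qqqqdqqddSddS => qqqqdqqddqddS   [S -> q]
qqqqdqqddqddS => qqqqdqqddqddq   [S -> q]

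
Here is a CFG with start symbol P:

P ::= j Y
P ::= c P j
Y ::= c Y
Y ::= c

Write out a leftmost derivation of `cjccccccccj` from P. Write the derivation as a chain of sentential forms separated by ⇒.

P ⇒ cPj ⇒ cjYj ⇒ cjcYj ⇒ cjccYj ⇒ cjcccYj ⇒ cjccccYj ⇒ cjcccccYj ⇒ cjccccccYj ⇒ cjcccccccYj ⇒ cjccccccccj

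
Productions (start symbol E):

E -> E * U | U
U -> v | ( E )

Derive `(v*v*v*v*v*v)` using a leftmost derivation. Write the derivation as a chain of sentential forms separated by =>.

E => U => (E) => (E*U) => (E*U*U) => (E*U*U*U) => (E*U*U*U*U) => (E*U*U*U*U*U) => (U*U*U*U*U*U) => (v*U*U*U*U*U) => (v*v*U*U*U*U) => (v*v*v*U*U*U) => (v*v*v*v*U*U) => (v*v*v*v*v*U) => (v*v*v*v*v*v)

E => U   [E -> U]
U => (E)   [U -> ( E )]
(E) => (E*U)   [E -> E * U]
(E*U) => (E*U*U)   [E -> E * U]
(E*U*U) => (E*U*U*U)   [E -> E * U]
(E*U*U*U) => (E*U*U*U*U)   [E -> E * U]
(E*U*U*U*U) => (E*U*U*U*U*U)   [E -> E * U]
(E*U*U*U*U*U) => (U*U*U*U*U*U)   [E -> U]
(U*U*U*U*U*U) => (v*U*U*U*U*U)   [U -> v]
(v*U*U*U*U*U) => (v*v*U*U*U*U)   [U -> v]
(v*v*U*U*U*U) => (v*v*v*U*U*U)   [U -> v]
(v*v*v*U*U*U) => (v*v*v*v*U*U)   [U -> v]
(v*v*v*v*U*U) => (v*v*v*v*v*U)   [U -> v]
(v*v*v*v*v*U) => (v*v*v*v*v*v)   [U -> v]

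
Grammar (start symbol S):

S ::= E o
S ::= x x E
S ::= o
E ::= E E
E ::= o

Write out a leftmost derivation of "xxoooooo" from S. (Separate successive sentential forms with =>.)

S => xxE => xxEE => xxEEE => xxoEE => xxoEEE => xxoEEEE => xxoEEEEE => xxooEEEE => xxoooEEE => xxooooEE => xxoooooE => xxoooooo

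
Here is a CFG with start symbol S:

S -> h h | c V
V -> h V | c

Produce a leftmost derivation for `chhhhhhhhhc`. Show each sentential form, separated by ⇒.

S ⇒ cV ⇒ chV ⇒ chhV ⇒ chhhV ⇒ chhhhV ⇒ chhhhhV ⇒ chhhhhhV ⇒ chhhhhhhV ⇒ chhhhhhhhV ⇒ chhhhhhhhhV ⇒ chhhhhhhhhc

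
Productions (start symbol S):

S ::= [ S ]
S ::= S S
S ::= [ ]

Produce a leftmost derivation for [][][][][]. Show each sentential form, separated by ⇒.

S ⇒ SS   [S ::= S S]
SS ⇒ SSS   [S ::= S S]
SSS ⇒ SSSS   [S ::= S S]
SSSS ⇒ SSSSS   [S ::= S S]
SSSSS ⇒ []SSSS   [S ::= [ ]]
[]SSSS ⇒ [][]SSS   [S ::= [ ]]
[][]SSS ⇒ [][][]SS   [S ::= [ ]]
[][][]SS ⇒ [][][][]S   [S ::= [ ]]
[][][][]S ⇒ [][][][][]   [S ::= [ ]]

S ⇒ SS ⇒ SSS ⇒ SSSS ⇒ SSSSS ⇒ []SSSS ⇒ [][]SSS ⇒ [][][]SS ⇒ [][][][]S ⇒ [][][][][]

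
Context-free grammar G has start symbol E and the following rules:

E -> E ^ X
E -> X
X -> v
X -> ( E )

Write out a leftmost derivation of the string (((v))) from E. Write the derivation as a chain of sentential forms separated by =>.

E=>X=>(E)=>(X)=>((E))=>((X))=>(((E)))=>(((X)))=>(((v)))

E => X   [E -> X]
X => (E)   [X -> ( E )]
(E) => (X)   [E -> X]
(X) => ((E))   [X -> ( E )]
((E)) => ((X))   [E -> X]
((X)) => (((E)))   [X -> ( E )]
(((E))) => (((X)))   [E -> X]
(((X))) => (((v)))   [X -> v]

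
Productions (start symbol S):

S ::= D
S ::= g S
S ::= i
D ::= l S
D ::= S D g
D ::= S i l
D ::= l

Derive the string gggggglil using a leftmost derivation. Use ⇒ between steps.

S ⇒ gS   [S ::= g S]
gS ⇒ ggS   [S ::= g S]
ggS ⇒ gggS   [S ::= g S]
gggS ⇒ gggD   [S ::= D]
gggD ⇒ gggSil   [D ::= S i l]
gggSil ⇒ ggggSil   [S ::= g S]
ggggSil ⇒ gggggSil   [S ::= g S]
gggggSil ⇒ ggggggSil   [S ::= g S]
ggggggSil ⇒ ggggggDil   [S ::= D]
ggggggDil ⇒ gggggglil   [D ::= l]

S ⇒ gS ⇒ ggS ⇒ gggS ⇒ gggD ⇒ gggSil ⇒ ggggSil ⇒ gggggSil ⇒ ggggggSil ⇒ ggggggDil ⇒ gggggglil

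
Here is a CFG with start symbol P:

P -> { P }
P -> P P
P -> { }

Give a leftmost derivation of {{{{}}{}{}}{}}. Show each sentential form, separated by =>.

P => {P}   [P -> { P }]
{P} => {PP}   [P -> P P]
{PP} => {{P}P}   [P -> { P }]
{{P}P} => {{PP}P}   [P -> P P]
{{PP}P} => {{PPP}P}   [P -> P P]
{{PPP}P} => {{{P}PP}P}   [P -> { P }]
{{{P}PP}P} => {{{{}}PP}P}   [P -> { }]
{{{{}}PP}P} => {{{{}}{}P}P}   [P -> { }]
{{{{}}{}P}P} => {{{{}}{}{}}P}   [P -> { }]
{{{{}}{}{}}P} => {{{{}}{}{}}{}}   [P -> { }]

P=>{P}=>{PP}=>{{P}P}=>{{PP}P}=>{{PPP}P}=>{{{P}PP}P}=>{{{{}}PP}P}=>{{{{}}{}P}P}=>{{{{}}{}{}}P}=>{{{{}}{}{}}{}}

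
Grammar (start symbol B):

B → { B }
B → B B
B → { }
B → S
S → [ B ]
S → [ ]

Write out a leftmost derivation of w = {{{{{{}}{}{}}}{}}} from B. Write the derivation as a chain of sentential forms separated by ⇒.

B ⇒ {B}   [B → { B }]
{B} ⇒ {{B}}   [B → { B }]
{{B}} ⇒ {{BB}}   [B → B B]
{{BB}} ⇒ {{{B}B}}   [B → { B }]
{{{B}B}} ⇒ {{{{B}}B}}   [B → { B }]
{{{{B}}B}} ⇒ {{{{BB}}B}}   [B → B B]
{{{{BB}}B}} ⇒ {{{{BBB}}B}}   [B → B B]
{{{{BBB}}B}} ⇒ {{{{{B}BB}}B}}   [B → { B }]
{{{{{B}BB}}B}} ⇒ {{{{{{}}BB}}B}}   [B → { }]
{{{{{{}}BB}}B}} ⇒ {{{{{{}}{}B}}B}}   [B → { }]
{{{{{{}}{}B}}B}} ⇒ {{{{{{}}{}{}}}B}}   [B → { }]
{{{{{{}}{}{}}}B}} ⇒ {{{{{{}}{}{}}}{}}}   [B → { }]

B⇒{B}⇒{{B}}⇒{{BB}}⇒{{{B}B}}⇒{{{{B}}B}}⇒{{{{BB}}B}}⇒{{{{BBB}}B}}⇒{{{{{B}BB}}B}}⇒{{{{{{}}BB}}B}}⇒{{{{{{}}{}B}}B}}⇒{{{{{{}}{}{}}}B}}⇒{{{{{{}}{}{}}}{}}}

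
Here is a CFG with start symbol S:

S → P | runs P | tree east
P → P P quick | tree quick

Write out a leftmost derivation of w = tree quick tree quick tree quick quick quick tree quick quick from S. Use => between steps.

S => P => P P quick => P P quick P quick => tree quick P quick P quick => tree quick P P quick quick P quick => tree quick tree quick P quick quick P quick => tree quick tree quick tree quick quick quick P quick => tree quick tree quick tree quick quick quick tree quick quick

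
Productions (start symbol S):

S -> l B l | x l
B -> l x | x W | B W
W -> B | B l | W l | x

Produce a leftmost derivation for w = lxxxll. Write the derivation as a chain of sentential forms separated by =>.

S => lBl => lxWl => lxWll => lxBll => lxxWll => lxxxll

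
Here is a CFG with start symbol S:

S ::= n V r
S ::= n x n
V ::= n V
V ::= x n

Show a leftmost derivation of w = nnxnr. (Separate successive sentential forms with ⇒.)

S ⇒ nVr   [S ::= n V r]
nVr ⇒ nnVr   [V ::= n V]
nnVr ⇒ nnxnr   [V ::= x n]

S ⇒ nVr ⇒ nnVr ⇒ nnxnr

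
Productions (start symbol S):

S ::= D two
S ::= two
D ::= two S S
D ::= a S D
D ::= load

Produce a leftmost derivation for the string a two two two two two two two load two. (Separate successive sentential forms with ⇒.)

S ⇒ D two   [S ::= D two]
D two ⇒ a S D two   [D ::= a S D]
a S D two ⇒ a D two D two   [S ::= D two]
a D two D two ⇒ a two S S two D two   [D ::= two S S]
a two S S two D two ⇒ a two D two S two D two   [S ::= D two]
a two D two S two D two ⇒ a two two S S two S two D two   [D ::= two S S]
a two two S S two S two D two ⇒ a two two two S two S two D two   [S ::= two]
a two two two S two S two D two ⇒ a two two two two two S two D two   [S ::= two]
a two two two two two S two D two ⇒ a two two two two two two two D two   [S ::= two]
a two two two two two two two D two ⇒ a two two two two two two two load two   [D ::= load]

S ⇒ D two ⇒ a S D two ⇒ a D two D two ⇒ a two S S two D two ⇒ a two D two S two D two ⇒ a two two S S two S two D two ⇒ a two two two S two S two D two ⇒ a two two two two two S two D two ⇒ a two two two two two two two D two ⇒ a two two two two two two two load two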